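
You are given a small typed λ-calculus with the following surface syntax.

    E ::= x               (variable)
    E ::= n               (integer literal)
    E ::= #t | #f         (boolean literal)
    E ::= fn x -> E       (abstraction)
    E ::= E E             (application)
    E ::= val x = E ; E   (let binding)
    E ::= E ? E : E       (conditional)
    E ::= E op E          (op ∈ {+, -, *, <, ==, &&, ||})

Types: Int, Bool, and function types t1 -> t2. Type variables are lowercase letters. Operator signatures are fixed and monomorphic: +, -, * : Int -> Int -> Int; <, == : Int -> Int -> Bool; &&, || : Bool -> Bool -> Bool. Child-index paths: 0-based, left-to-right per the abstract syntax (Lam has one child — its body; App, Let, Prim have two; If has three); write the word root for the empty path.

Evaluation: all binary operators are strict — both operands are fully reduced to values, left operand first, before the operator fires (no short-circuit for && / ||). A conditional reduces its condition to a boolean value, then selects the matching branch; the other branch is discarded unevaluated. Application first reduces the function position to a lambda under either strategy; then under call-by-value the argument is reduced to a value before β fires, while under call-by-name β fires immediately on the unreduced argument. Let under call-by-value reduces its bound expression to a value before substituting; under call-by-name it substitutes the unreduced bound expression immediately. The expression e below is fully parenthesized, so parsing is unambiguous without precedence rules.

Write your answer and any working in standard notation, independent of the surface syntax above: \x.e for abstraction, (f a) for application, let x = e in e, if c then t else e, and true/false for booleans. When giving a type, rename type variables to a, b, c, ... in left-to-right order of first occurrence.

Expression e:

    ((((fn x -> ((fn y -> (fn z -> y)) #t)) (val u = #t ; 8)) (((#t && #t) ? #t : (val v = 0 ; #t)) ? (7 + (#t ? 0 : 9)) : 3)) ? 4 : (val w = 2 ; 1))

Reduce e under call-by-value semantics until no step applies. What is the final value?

Answer: 4

Working:
step 0: (if (((\x.((\y.(\z.y)) true)) (let u = true in 8)) (if (if (true && true) then true else (let v = 0 in true)) then (7 + (if true then 0 else 9)) else 3)) then 4 else (let w = 2 in 1))
step 1: [let@0.0.1] (if (((\x.((\y.(\z.y)) true)) 8) (if (if (true && true) then true else (let v = 0 in true)) then (7 + (if true then 0 else 9)) else 3)) then 4 else (let w = 2 in 1))
step 2: [beta@0.0] (if (((\y.(\z.y)) true) (if (if (true && true) then true else (let v = 0 in true)) then (7 + (if true then 0 else 9)) else 3)) then 4 else (let w = 2 in 1))
step 3: [beta@0.0] (if ((\z.true) (if (if (true && true) then true else (let v = 0 in true)) then (7 + (if true then 0 else 9)) else 3)) then 4 else (let w = 2 in 1))
step 4: [delta@0.1.0.0] (if ((\z.true) (if (if true then true else (let v = 0 in true)) then (7 + (if true then 0 else 9)) else 3)) then 4 else (let w = 2 in 1))
step 5: [if@0.1.0] (if ((\z.true) (if true then (7 + (if true then 0 else 9)) else 3)) then 4 else (let w = 2 in 1))
step 6: [if@0.1] (if ((\z.true) (7 + (if true then 0 else 9))) then 4 else (let w = 2 in 1))
step 7: [if@0.1.1] (if ((\z.true) (7 + 0)) then 4 else (let w = 2 in 1))
step 8: [delta@0.1] (if ((\z.true) 7) then 4 else (let w = 2 in 1))
step 9: [beta@0] (if true then 4 else (let w = 2 in 1))
step 10: [if@root] 4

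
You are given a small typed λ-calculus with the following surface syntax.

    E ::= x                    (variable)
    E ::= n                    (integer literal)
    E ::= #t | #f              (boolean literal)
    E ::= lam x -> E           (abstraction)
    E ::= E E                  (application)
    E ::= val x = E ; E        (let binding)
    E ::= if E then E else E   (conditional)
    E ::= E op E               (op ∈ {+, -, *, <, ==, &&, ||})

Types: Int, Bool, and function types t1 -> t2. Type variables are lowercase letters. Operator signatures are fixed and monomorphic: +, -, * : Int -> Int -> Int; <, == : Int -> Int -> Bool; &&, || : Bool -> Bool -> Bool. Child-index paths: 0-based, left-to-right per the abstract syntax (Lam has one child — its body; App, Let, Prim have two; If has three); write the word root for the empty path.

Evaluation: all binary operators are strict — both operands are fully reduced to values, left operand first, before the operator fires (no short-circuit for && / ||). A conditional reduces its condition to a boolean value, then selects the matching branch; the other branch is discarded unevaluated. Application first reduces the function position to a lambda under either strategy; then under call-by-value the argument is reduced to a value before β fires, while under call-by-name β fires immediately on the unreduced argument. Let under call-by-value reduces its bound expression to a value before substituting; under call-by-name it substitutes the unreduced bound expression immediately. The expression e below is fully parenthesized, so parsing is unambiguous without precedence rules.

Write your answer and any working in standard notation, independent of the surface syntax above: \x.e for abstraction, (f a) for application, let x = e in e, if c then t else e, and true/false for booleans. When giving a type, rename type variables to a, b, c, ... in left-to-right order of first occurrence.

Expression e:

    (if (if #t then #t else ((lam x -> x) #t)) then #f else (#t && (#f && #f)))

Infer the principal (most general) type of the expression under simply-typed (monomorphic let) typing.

Derivation:
  unify Bool ~ Bool
x : a
\x._ : a -> a
  unify a -> a ~ Bool -> b
  unify a ~ Bool
  unify Bool ~ b
_ _ : Bool
  unify Bool ~ Bool
  unify Bool ~ Bool
  unify Bool ~ Bool
  unify Bool ~ Bool
  unify Bool ~ Bool
  unify Bool ~ Bool
  unify Bool ~ Bool

Answer: Bool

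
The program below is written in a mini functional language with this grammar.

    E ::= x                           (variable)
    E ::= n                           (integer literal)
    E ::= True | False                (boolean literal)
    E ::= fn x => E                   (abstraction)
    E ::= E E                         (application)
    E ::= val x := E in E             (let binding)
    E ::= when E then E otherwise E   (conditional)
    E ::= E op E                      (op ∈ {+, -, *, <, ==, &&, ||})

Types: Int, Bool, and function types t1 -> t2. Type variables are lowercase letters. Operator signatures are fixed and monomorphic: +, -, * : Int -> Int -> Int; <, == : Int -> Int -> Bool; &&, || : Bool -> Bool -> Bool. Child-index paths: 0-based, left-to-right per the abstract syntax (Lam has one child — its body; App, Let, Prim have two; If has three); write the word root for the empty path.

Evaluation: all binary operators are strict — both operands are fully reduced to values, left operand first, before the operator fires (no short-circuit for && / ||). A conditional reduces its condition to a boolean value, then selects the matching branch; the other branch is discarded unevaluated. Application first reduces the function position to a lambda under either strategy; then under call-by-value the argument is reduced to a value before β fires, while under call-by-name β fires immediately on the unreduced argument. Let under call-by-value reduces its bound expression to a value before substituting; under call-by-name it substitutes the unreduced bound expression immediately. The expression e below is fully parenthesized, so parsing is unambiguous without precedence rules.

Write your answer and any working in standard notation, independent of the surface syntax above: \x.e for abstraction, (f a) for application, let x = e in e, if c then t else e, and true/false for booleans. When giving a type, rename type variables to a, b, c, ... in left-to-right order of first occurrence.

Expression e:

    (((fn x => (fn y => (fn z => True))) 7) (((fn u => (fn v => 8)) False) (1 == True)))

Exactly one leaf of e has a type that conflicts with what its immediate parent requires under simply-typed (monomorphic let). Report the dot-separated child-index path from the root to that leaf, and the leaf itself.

Answer: 1.1.1 : true

Working:
\z._ : c -> Bool
\y._ : b -> c -> Bool
\x._ : a -> b -> c -> Bool
  unify a -> b -> c -> Bool ~ Int -> d
  unify a ~ Int
  unify b -> c -> Bool ~ d
_ _ : b -> c -> Bool
\v._ : f -> Int
\u._ : e -> f -> Int
  unify e -> f -> Int ~ Bool -> g
  unify e ~ Bool
  unify f -> Int ~ g
_ _ : f -> Int
  unify Int ~ Int
  unify Bool ~ Int
  FAIL: mismatch Bool ~ Int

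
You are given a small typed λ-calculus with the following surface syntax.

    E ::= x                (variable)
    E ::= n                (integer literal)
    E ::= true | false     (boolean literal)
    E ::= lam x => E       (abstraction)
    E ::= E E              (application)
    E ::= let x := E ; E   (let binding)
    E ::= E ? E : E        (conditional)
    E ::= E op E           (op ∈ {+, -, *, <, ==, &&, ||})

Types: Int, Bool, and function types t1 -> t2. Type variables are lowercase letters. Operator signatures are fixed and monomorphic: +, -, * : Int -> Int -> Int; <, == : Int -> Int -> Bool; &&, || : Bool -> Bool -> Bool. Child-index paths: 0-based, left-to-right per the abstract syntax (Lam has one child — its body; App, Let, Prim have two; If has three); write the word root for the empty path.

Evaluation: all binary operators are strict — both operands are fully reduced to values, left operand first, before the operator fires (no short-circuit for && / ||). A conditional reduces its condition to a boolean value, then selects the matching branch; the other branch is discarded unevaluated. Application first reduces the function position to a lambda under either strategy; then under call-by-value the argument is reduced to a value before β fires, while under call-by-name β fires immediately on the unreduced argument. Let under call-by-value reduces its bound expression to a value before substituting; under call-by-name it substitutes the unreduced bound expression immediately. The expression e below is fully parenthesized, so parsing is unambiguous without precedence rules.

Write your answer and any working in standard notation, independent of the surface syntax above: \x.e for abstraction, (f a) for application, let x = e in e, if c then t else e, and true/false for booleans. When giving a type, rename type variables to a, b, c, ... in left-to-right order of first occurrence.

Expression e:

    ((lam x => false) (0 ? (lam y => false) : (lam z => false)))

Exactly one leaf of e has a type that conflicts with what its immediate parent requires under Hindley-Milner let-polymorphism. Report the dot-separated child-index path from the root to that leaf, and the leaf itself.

Answer: 1.0 : 0

Derivation:
\x._ : a -> Bool
  unify Int ~ Bool
  FAIL: mismatch Int ~ Bool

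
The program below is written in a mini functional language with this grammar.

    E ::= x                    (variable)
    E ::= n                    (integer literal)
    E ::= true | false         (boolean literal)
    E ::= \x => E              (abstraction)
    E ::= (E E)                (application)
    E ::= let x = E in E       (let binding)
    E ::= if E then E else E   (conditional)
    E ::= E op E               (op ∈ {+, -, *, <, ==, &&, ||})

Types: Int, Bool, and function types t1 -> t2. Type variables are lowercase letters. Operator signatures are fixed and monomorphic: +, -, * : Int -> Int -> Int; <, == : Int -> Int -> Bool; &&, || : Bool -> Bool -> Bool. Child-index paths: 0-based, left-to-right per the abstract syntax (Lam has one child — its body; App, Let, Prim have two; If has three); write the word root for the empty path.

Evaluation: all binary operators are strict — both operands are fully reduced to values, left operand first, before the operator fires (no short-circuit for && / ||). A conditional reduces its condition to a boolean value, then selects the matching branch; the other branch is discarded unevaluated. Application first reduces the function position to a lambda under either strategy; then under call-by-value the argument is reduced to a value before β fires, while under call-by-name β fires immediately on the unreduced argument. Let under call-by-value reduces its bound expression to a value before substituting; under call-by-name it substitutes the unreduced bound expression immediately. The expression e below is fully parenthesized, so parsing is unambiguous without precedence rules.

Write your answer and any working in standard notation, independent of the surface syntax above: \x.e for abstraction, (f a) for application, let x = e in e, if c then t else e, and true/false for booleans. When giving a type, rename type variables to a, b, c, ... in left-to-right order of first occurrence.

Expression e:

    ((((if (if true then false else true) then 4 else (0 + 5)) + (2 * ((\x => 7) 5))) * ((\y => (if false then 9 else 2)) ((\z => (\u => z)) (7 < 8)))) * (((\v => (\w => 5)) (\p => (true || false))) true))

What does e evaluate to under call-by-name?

Working:
step 0: ((((if (if true then false else true) then 4 else (0 + 5)) + (2 * ((\x.7) 5))) * ((\y.(if false then 9 else 2)) ((\z.(\u.z)) (7 < 8)))) * (((\v.(\w.5)) (\p.(true || false))) true))
step 1: [if@0.0.0.0] ((((if false then 4 else (0 + 5)) + (2 * ((\x.7) 5))) * ((\y.(if false then 9 else 2)) ((\z.(\u.z)) (7 < 8)))) * (((\v.(\w.5)) (\p.(true || false))) true))
step 2: [if@0.0.0] ((((0 + 5) + (2 * ((\x.7) 5))) * ((\y.(if false then 9 else 2)) ((\z.(\u.z)) (7 < 8)))) * (((\v.(\w.5)) (\p.(true || false))) true))
step 3: [delta@0.0.0] (((5 + (2 * ((\x.7) 5))) * ((\y.(if false then 9 else 2)) ((\z.(\u.z)) (7 < 8)))) * (((\v.(\w.5)) (\p.(true || false))) true))
step 4: [beta@0.0.1.1] (((5 + (2 * 7)) * ((\y.(if false then 9 else 2)) ((\z.(\u.z)) (7 < 8)))) * (((\v.(\w.5)) (\p.(true || false))) true))
step 5: [delta@0.0.1] (((5 + 14) * ((\y.(if false then 9 else 2)) ((\z.(\u.z)) (7 < 8)))) * (((\v.(\w.5)) (\p.(true || false))) true))
step 6: [delta@0.0] ((19 * ((\y.(if false then 9 else 2)) ((\z.(\u.z)) (7 < 8)))) * (((\v.(\w.5)) (\p.(true || false))) true))
step 7: [beta@0.1] ((19 * (if false then 9 else 2)) * (((\v.(\w.5)) (\p.(true || false))) true))
step 8: [if@0.1] ((19 * 2) * (((\v.(\w.5)) (\p.(true || false))) true))
step 9: [delta@0] (38 * (((\v.(\w.5)) (\p.(true || false))) true))
step 10: [beta@1.0] (38 * ((\w.5) true))
step 11: [beta@1] (38 * 5)
step 12: [delta@root] 190

Answer: 190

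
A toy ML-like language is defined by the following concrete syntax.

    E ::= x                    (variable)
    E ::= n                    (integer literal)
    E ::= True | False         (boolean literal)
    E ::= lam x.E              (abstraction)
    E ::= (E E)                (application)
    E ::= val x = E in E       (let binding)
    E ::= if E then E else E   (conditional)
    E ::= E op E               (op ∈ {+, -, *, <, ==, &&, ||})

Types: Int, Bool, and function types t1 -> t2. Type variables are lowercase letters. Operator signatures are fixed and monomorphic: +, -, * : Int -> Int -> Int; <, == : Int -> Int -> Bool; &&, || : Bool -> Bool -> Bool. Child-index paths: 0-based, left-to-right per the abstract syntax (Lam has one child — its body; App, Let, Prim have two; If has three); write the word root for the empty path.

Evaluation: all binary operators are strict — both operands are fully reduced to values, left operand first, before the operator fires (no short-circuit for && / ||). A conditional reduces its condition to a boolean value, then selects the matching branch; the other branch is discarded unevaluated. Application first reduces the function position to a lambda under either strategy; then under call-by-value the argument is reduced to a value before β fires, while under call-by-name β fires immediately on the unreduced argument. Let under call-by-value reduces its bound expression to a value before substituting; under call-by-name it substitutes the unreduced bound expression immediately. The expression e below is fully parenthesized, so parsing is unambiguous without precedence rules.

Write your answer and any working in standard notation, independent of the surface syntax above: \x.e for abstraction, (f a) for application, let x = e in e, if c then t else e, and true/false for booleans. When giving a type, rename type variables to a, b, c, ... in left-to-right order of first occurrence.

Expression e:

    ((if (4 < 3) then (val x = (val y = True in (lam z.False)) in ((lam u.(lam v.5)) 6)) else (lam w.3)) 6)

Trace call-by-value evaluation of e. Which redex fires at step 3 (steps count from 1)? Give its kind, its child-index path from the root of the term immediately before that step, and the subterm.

Answer: beta at root : ((\w.3) 6)

Trace:
step 0: ((if (4 < 3) then (let x = (let y = true in (\z.false)) in ((\u.(\v.5)) 6)) else (\w.3)) 6)
step 1: [delta@0.0] ((if false then (let x = (let y = true in (\z.false)) in ((\u.(\v.5)) 6)) else (\w.3)) 6)
step 2: [if@0] ((\w.3) 6)
step 3: [beta@root] 3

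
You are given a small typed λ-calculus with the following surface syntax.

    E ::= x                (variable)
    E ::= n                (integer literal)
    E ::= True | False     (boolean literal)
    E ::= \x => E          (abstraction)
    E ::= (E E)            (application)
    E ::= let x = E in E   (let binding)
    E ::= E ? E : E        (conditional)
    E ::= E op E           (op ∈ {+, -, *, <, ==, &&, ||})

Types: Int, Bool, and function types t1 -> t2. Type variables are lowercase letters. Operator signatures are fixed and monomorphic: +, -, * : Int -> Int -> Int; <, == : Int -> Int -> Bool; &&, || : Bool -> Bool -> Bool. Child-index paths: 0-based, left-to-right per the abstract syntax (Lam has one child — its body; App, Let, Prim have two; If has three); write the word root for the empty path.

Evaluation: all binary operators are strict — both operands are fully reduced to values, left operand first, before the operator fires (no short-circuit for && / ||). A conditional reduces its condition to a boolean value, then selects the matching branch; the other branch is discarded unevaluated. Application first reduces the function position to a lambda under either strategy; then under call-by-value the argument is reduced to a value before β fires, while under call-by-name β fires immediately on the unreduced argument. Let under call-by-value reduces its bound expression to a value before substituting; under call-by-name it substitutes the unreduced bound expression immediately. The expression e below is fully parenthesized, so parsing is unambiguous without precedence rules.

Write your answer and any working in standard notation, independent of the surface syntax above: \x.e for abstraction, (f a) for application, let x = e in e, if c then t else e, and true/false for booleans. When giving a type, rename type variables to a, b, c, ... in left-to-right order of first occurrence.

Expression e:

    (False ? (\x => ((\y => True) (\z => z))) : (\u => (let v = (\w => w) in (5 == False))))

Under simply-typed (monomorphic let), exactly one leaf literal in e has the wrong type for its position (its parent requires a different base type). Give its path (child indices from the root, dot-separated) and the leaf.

Answer: 2.0.1.1 : false

Trace:
  unify Bool ~ Bool
\y._ : b -> Bool
z : c
\z._ : c -> c
  unify b -> Bool ~ (c -> c) -> d
  unify b ~ c -> c
  unify Bool ~ d
_ _ : Bool
\x._ : a -> Bool
w : f
\w._ : f -> f
let v : f -> f
  unify Int ~ Int
  unify Bool ~ Int
  FAIL: mismatch Bool ~ Int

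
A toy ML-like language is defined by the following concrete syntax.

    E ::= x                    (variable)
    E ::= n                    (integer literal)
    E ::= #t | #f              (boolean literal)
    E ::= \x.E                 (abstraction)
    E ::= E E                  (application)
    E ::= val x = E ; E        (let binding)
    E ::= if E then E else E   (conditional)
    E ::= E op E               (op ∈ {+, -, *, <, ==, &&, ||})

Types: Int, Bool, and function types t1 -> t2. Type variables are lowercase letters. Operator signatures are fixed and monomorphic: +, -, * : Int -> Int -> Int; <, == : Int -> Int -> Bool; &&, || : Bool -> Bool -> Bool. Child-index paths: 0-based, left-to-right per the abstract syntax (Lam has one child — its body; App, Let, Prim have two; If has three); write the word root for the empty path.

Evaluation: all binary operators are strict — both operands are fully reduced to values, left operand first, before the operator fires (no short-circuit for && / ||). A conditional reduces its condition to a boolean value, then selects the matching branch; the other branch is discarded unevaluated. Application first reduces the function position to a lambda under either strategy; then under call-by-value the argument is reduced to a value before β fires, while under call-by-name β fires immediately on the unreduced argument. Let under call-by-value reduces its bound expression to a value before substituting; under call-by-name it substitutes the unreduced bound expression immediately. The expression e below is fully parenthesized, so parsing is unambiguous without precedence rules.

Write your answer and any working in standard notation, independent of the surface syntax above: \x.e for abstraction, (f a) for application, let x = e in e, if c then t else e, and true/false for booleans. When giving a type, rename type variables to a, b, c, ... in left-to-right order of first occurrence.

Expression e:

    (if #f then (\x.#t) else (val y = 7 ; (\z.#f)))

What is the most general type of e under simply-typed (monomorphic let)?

Working:
  unify Bool ~ Bool
\x._ : a -> Bool
let y : Int
\z._ : b -> Bool
  unify a -> Bool ~ b -> Bool
  unify a ~ b
  unify Bool ~ Bool

Answer: a -> Bool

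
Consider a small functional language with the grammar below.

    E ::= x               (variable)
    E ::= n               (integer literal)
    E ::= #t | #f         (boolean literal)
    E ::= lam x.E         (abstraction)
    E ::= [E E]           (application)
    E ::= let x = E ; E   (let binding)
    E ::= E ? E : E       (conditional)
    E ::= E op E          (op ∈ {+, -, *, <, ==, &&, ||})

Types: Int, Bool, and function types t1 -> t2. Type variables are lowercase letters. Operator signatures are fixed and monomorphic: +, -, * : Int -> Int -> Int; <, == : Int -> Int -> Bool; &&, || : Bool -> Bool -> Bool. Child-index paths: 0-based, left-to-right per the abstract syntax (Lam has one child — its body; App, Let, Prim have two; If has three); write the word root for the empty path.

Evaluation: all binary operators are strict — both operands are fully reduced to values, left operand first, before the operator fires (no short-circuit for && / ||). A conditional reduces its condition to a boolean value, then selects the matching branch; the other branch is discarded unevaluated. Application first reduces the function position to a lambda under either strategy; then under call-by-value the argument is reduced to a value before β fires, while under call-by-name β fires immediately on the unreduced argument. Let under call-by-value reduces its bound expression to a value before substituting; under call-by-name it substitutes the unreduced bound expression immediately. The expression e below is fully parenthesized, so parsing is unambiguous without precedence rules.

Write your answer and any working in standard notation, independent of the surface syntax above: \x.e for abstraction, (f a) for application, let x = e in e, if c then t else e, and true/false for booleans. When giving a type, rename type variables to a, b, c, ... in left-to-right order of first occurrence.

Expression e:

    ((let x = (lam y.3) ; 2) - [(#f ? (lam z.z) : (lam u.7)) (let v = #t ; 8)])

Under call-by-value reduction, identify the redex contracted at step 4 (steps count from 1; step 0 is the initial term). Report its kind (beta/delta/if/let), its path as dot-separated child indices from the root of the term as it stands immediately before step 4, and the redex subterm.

Derivation:
step 0: ((let x = (\y.3) in 2) - ((if false then (\z.z) else (\u.7)) (let v = true in 8)))
step 1: [let@0] (2 - ((if false then (\z.z) else (\u.7)) (let v = true in 8)))
step 2: [if@1.0] (2 - ((\u.7) (let v = true in 8)))
step 3: [let@1.1] (2 - ((\u.7) 8))
step 4: [beta@1] (2 - 7)

Answer: beta at 1 : ((\u.7) 8)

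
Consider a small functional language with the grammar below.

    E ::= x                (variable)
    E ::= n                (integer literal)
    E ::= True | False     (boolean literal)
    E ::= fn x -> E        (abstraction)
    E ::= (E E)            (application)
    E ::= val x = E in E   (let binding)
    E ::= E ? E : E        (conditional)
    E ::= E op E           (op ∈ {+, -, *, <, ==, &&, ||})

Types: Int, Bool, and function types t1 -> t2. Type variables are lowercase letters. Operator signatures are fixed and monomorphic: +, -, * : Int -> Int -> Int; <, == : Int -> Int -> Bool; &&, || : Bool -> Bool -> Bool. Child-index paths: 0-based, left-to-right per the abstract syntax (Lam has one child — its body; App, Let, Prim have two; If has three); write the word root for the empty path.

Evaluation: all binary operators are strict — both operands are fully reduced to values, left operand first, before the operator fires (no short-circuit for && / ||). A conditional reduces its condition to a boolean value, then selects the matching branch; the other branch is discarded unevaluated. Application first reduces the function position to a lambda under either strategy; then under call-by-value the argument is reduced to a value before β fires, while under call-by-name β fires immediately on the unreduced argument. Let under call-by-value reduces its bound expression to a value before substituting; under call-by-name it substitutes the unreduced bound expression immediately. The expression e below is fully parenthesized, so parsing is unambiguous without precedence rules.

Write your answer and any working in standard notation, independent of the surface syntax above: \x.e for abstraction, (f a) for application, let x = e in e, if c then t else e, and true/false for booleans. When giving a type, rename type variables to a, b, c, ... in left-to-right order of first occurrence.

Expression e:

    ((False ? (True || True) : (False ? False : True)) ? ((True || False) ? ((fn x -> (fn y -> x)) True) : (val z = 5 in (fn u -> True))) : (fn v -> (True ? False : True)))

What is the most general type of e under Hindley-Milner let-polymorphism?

Answer: a -> Bool

Working:
  unify Bool ~ Bool
  unify Bool ~ Bool
  unify Bool ~ Bool
  unify Bool ~ Bool
  unify Bool ~ Bool
  unify Bool ~ Bool
  unify Bool ~ Bool
  unify Bool ~ Bool
  unify Bool ~ Bool
  unify Bool ~ Bool
x : a
\y._ : b -> a
\x._ : a -> b -> a
  unify a -> b -> a ~ Bool -> c
  unify a ~ Bool
  unify b -> Bool ~ c
_ _ : b -> Bool
let z : Int
\u._ : d -> Bool
  unify b -> Bool ~ d -> Bool
  unify b ~ d
  unify Bool ~ Bool
  unify Bool ~ Bool
  unify Bool ~ Bool
\v._ : e -> Bool
  unify d -> Bool ~ e -> Bool
  unify d ~ e
  unify Bool ~ Bool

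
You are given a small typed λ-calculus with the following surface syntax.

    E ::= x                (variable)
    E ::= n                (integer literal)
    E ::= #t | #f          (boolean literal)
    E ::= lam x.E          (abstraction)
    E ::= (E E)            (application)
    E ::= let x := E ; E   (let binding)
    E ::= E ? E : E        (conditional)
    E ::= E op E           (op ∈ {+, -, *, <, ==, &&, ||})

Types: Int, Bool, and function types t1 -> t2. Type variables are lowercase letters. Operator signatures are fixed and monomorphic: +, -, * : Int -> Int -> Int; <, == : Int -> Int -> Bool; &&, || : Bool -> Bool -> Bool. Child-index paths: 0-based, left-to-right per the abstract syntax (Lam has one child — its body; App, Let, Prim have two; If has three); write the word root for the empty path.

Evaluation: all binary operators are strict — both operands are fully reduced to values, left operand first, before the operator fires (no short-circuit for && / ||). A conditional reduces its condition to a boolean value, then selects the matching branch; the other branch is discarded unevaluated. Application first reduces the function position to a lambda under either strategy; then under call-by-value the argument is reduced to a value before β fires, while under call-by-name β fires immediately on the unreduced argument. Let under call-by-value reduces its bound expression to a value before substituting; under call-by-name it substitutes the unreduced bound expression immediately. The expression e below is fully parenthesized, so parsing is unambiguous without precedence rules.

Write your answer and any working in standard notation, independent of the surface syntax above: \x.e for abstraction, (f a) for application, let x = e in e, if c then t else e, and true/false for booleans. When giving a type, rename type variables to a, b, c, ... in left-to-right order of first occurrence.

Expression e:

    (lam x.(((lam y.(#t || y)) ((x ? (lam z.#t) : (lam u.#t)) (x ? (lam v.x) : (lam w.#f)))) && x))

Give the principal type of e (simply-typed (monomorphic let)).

Working:
  unify Bool ~ Bool
y : b
  unify b ~ Bool
\y._ : Bool -> Bool
x : a
  unify a ~ Bool
\z._ : c -> Bool
\u._ : d -> Bool
  unify c -> Bool ~ d -> Bool
  unify c ~ d
  unify Bool ~ Bool
x : Bool
  unify Bool ~ Bool
x : Bool
\v._ : e -> Bool
\w._ : f -> Bool
  unify e -> Bool ~ f -> Bool
  unify e ~ f
  unify Bool ~ Bool
  unify d -> Bool ~ (f -> Bool) -> g
  unify d ~ f -> Bool
  unify Bool ~ g
_ _ : Bool
  unify Bool -> Bool ~ Bool -> h
  unify Bool ~ Bool
  unify Bool ~ h
_ _ : Bool
  unify Bool ~ Bool
x : Bool
  unify Bool ~ Bool
\x._ : Bool -> Bool

Answer: Bool -> Bool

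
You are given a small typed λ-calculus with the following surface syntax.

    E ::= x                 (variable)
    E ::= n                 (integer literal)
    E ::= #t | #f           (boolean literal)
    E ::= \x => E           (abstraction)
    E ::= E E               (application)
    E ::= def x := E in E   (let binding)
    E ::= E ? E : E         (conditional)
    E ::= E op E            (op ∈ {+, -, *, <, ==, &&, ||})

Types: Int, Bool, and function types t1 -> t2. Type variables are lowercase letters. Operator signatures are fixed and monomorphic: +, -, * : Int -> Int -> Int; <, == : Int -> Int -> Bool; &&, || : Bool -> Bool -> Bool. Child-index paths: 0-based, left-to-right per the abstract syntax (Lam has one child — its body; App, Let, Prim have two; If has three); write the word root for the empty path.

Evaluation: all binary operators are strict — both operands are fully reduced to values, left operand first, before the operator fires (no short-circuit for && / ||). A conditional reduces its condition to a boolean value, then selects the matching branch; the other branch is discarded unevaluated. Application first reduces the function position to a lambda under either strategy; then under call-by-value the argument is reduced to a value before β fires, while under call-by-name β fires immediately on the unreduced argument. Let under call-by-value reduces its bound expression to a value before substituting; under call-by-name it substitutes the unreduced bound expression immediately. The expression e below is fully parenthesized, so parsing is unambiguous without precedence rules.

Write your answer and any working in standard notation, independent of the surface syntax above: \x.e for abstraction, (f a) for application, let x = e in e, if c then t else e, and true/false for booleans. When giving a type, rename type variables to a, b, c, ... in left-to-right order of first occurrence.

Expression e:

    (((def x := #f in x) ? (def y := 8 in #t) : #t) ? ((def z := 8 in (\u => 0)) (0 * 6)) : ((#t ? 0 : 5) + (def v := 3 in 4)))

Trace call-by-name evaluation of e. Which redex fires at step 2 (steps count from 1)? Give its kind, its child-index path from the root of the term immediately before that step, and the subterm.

Derivation:
step 0: (if (if (let x = false in x) then (let y = 8 in true) else true) then ((let z = 8 in (\u.0)) (0 * 6)) else ((if true then 0 else 5) + (let v = 3 in 4)))
step 1: [let@0.0] (if (if false then (let y = 8 in true) else true) then ((let z = 8 in (\u.0)) (0 * 6)) else ((if true then 0 else 5) + (let v = 3 in 4)))
step 2: [if@0] (if true then ((let z = 8 in (\u.0)) (0 * 6)) else ((if true then 0 else 5) + (let v = 3 in 4)))

Answer: if at 0 : (if false then (let y = 8 in true) else true)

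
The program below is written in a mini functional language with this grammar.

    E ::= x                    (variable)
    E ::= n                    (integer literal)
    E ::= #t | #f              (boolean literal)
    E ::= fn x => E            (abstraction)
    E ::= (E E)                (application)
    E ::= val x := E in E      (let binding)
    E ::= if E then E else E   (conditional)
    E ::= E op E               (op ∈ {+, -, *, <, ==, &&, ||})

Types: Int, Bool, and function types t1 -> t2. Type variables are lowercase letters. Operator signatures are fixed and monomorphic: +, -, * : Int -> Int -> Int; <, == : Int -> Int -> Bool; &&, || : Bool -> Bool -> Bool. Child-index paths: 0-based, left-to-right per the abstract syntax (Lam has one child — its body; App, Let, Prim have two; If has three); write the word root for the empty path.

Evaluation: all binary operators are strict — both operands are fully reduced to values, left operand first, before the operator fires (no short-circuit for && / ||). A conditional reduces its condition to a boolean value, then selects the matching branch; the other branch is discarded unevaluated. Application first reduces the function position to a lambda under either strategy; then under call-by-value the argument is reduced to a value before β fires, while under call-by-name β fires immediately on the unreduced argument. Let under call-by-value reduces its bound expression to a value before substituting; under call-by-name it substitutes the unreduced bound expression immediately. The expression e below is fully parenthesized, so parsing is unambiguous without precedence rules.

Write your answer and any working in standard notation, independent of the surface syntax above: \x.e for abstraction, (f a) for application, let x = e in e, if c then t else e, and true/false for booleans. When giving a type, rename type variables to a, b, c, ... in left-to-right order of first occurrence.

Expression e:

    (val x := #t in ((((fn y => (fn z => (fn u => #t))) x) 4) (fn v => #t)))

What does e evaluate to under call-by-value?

Answer: true

Derivation:
step 0: (let x = true in ((((\y.(\z.(\u.true))) x) 4) (\v.true)))
step 1: [let@root] ((((\y.(\z.(\u.true))) true) 4) (\v.true))
step 2: [beta@0.0] (((\z.(\u.true)) 4) (\v.true))
step 3: [beta@0] ((\u.true) (\v.true))
step 4: [beta@root] true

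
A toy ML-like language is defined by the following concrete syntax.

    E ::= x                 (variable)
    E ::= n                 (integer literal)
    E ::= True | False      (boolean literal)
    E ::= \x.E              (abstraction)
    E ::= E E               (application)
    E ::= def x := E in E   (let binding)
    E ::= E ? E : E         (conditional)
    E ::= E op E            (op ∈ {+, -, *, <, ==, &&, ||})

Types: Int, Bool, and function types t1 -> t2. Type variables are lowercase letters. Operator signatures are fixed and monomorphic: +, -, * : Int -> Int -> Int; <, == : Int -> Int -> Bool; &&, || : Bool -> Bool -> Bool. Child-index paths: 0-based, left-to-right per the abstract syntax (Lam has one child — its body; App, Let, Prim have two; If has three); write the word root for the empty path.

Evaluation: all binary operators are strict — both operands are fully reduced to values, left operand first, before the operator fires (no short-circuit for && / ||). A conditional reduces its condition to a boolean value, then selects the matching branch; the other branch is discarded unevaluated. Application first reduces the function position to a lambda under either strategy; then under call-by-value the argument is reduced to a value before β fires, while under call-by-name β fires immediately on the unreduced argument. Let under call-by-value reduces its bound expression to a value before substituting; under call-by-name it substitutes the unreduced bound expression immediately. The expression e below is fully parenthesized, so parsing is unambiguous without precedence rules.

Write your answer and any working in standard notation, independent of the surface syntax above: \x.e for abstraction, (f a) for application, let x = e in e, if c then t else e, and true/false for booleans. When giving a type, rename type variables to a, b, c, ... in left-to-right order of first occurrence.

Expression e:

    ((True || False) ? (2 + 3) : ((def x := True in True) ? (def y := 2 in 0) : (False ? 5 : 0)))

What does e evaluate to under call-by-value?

Answer: 5

Trace:
step 0: (if (true || false) then (2 + 3) else (if (let x = true in true) then (let y = 2 in 0) else (if false then 5 else 0)))
step 1: [delta@0] (if true then (2 + 3) else (if (let x = true in true) then (let y = 2 in 0) else (if false then 5 else 0)))
step 2: [if@root] (2 + 3)
step 3: [delta@root] 5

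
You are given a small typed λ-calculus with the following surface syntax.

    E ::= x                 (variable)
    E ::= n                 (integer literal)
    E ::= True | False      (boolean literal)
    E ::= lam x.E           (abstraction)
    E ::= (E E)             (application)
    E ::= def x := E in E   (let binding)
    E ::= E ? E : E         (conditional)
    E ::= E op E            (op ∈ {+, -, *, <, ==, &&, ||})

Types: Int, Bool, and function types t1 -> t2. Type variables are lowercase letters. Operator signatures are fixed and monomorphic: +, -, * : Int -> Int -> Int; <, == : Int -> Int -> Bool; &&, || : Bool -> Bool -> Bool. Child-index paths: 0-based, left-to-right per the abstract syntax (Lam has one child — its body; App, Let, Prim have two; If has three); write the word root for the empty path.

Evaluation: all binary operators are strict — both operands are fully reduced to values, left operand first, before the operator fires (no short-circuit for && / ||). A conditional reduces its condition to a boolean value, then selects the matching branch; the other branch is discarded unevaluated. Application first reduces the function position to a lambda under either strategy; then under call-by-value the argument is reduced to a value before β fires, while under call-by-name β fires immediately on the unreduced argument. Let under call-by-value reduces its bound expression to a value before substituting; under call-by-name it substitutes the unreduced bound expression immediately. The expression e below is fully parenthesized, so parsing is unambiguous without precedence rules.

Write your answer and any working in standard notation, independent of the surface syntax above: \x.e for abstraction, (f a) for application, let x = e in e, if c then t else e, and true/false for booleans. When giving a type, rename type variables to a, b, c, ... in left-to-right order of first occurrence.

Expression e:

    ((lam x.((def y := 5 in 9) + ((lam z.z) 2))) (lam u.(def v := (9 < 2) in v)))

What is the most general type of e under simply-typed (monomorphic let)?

Answer: Int

Derivation:
let y : Int
  unify Int ~ Int
z : b
\z._ : b -> b
  unify b -> b ~ Int -> c
  unify b ~ Int
  unify Int ~ c
_ _ : Int
  unify Int ~ Int
\x._ : a -> Int
  unify Int ~ Int
  unify Int ~ Int
let v : Bool
v : Bool
\u._ : d -> Bool
  unify a -> Int ~ (d -> Bool) -> e
  unify a ~ d -> Bool
  unify Int ~ e
_ _ : Int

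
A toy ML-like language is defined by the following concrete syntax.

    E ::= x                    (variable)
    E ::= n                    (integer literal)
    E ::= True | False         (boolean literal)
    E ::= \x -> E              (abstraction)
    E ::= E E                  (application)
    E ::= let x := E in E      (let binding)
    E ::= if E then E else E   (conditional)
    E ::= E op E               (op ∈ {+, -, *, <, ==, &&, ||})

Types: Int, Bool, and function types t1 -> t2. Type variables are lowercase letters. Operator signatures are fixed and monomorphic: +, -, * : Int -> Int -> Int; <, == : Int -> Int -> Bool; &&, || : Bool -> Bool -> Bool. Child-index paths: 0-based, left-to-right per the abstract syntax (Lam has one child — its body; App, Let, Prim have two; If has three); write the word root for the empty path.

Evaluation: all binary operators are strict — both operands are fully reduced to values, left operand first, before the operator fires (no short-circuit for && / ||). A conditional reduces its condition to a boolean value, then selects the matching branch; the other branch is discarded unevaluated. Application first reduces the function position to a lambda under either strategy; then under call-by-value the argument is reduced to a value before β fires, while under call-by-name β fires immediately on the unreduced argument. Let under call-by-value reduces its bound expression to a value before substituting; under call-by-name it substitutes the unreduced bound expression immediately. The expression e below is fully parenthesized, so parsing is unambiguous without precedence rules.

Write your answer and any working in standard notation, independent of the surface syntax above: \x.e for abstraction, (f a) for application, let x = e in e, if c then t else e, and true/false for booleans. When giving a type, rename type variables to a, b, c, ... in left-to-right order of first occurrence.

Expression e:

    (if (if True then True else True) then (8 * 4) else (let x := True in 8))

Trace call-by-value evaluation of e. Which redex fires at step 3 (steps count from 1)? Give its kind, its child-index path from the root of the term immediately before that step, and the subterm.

Answer: delta at root : (8 * 4)

Working:
step 0: (if (if true then true else true) then (8 * 4) else (let x = true in 8))
step 1: [if@0] (if true then (8 * 4) else (let x = true in 8))
step 2: [if@root] (8 * 4)
step 3: [delta@root] 32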